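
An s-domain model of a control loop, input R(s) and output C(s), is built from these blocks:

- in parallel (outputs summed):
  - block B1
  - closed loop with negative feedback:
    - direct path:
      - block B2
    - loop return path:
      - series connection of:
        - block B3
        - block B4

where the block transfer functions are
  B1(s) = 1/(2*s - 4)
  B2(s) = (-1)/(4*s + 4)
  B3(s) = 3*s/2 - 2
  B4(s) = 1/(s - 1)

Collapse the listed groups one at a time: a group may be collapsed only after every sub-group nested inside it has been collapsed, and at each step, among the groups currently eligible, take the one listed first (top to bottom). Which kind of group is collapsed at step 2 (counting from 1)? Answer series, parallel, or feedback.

Reducing step by step:

Step 1: series reduction of B3, B4
Step 2: reduce the feedback loop with forward B2 and return (B3*B4)
Step 3: add B1, [B2/(1+B2*(B3*B4))] (parallel)
Step 2 collapses a feedback group.

Answer: feedback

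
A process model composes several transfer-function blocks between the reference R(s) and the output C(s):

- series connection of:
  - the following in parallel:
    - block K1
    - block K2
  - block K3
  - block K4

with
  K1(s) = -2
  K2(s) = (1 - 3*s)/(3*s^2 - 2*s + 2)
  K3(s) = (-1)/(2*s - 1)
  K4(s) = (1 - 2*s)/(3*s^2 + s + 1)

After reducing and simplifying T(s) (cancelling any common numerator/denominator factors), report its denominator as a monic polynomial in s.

(1) add K1, K2 (parallel) = (-6*s^2 + s - 3)/(3*s^2 - 2*s + 2)
(2) combine (K1+K2), K3, K4 in series = (-6*s^2 + s - 3)/(9*s^4 - 3*s^3 + 7*s^2 + 2)
Step 2 gives the fully reduced T(s), with no common factor left to cancel. The denominator's leading coefficient is 9, so divide each of its coefficients by 9 to get the monic form.

Answer: s^4 - s^3/3 + 7*s^2/9 + 2/9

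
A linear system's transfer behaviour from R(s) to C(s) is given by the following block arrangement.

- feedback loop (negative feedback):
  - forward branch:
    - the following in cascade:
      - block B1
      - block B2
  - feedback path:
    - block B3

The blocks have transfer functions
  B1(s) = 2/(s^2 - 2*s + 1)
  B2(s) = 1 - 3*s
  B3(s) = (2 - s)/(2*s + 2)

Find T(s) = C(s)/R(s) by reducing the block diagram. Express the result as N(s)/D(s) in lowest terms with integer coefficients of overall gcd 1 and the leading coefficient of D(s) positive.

(1) cascade B1, B2: (2 - 6*s)/(s^2 - 2*s + 1)
(2) collapse the loop ((B1*B2) forward, B3 return); the result is T(s) itself (integer coefficients, no common factor, positive leading denominator coefficient)

Therefore the answer is (-6*s^2 - 4*s + 2)/(s^3 + 2*s^2 - 8*s + 3).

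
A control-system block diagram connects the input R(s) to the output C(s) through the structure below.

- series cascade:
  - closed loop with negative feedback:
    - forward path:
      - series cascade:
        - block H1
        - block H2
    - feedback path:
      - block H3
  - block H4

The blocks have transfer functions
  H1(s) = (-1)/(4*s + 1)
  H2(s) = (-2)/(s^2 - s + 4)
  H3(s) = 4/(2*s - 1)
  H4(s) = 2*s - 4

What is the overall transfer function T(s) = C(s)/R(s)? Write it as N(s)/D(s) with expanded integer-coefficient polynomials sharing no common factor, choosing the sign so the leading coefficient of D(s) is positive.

[1] cascade H1, H2; result 2/(4*s^3 - 3*s^2 + 15*s + 4)
[2] reduce the feedback loop with forward (H1*H2) and return H3; result (4*s - 2)/(8*s^4 - 10*s^3 + 33*s^2 - 7*s + 4)
[3] cascade [(H1*H2)/(1+(H1*H2)*H3)], H4 - this is the overall T(s), already in the required normalized form

Answer: (8*s^2 - 20*s + 8)/(8*s^4 - 10*s^3 + 33*s^2 - 7*s + 4)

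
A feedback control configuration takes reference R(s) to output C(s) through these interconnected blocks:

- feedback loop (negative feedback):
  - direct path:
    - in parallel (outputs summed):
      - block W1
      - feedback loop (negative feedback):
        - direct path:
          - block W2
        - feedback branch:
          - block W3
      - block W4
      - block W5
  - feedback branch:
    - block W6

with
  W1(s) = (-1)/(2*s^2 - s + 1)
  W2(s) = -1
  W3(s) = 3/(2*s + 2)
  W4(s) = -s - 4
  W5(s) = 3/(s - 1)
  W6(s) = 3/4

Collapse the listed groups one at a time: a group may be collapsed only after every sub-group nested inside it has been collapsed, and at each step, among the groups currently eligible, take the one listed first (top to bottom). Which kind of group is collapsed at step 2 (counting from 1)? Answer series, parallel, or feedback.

Reducing step by step:

Step 1: reduce the feedback loop with forward W2 and return W3
Step 2: combine W1, [W2/(1+W2*W3)], W4, W5 in parallel
Step 3: feedback reduction of (W1+[W2/(1+W2*W3)]+W4+W5), W6
The group at step 2 is a parallel group.

Answer: parallel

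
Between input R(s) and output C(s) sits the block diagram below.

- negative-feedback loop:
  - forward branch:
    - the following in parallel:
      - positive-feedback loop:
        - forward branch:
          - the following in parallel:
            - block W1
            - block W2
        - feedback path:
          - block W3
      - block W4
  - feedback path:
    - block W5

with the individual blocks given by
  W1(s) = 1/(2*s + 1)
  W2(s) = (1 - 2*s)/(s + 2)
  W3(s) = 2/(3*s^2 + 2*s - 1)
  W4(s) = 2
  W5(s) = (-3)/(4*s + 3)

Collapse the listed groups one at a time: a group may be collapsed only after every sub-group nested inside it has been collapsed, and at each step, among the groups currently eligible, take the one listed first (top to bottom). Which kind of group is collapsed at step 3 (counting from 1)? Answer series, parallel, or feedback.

Reducing step by step:

Step 1 - combine W1, W2 in parallel
Step 2 - feedback reduction of (W1+W2), W3
Step 3 - parallel reduction of [(W1+W2)/(1-(W1+W2)*W3)], W4
Step 4 - feedback reduction of ([(W1+W2)/(1-(W1+W2)*W3)]+W4), W5
So the answer for step 3 is parallel.

Answer: parallel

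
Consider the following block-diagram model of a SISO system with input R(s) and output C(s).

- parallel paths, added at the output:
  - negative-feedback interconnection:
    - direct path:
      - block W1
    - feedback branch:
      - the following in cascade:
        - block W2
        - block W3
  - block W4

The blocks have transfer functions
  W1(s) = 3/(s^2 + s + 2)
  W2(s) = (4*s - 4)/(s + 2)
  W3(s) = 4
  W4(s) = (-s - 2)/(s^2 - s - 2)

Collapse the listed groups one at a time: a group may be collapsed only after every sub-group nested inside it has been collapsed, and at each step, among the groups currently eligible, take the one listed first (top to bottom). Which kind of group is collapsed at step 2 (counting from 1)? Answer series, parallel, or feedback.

The answer is feedback.

Reasoning:
1. cascade W2, W3
2. apply the feedback formula to W1, (W2*W3)
3. parallel reduction of [W1/(1+W1*(W2*W3))], W4
The group at step 2 is a feedback group.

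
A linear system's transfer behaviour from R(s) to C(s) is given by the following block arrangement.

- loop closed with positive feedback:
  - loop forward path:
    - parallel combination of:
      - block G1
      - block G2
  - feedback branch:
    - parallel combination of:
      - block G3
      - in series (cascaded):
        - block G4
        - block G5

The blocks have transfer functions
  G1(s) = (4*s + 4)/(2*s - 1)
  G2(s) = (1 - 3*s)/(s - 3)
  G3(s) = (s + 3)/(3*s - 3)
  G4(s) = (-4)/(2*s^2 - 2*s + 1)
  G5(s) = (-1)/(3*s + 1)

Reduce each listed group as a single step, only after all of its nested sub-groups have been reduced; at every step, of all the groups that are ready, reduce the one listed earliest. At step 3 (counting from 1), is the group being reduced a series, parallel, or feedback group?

Reducing step by step:

[1] add G1, G2 (parallel)
[2] combine G4, G5 in series
[3] reduce the parallel group G3, (G4*G5)
[4] close the feedback loop around (G1+G2), (G3+(G4*G5))
At step 3 the group reduced is parallel.

Answer: parallel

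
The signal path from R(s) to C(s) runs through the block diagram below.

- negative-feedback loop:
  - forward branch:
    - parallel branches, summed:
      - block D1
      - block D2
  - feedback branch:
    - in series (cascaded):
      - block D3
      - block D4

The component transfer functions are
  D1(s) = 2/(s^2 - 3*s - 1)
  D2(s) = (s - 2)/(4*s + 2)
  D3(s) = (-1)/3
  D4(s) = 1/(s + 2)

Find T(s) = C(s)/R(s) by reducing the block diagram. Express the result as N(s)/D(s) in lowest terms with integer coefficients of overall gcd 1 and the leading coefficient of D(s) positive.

Step 1. combine D1, D2 in parallel -> (s^3 - 5*s^2 + 13*s + 6)/(4*s^3 - 10*s^2 - 10*s - 2)
Step 2. cascade D3, D4 -> (-1)/(3*s + 6)
Step 3. close the feedback loop around (D1+D2), (D3*D4), which is the overall transfer function T(s) = C(s)/R(s) in lowest terms

Therefore the answer is (3*s^4 - 9*s^3 + 9*s^2 + 96*s + 36)/(12*s^4 - 7*s^3 - 85*s^2 - 79*s - 18).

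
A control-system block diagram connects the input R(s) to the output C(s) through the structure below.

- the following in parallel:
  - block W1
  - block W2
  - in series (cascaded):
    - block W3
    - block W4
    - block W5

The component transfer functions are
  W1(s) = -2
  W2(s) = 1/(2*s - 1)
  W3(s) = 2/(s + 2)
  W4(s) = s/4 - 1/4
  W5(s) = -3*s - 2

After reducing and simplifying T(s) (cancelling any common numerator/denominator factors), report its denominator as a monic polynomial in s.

Answer: s^2 + 3*s/2 - 1

Working:
[1] cascade W3, W4, W5 -> (-3*s^2 + s + 2)/(2*s + 4)
[2] reduce the parallel group W1, W2, (W3*W4*W5) -> (-6*s^3 - 3*s^2 - 7*s + 10)/(4*s^2 + 6*s - 4)
That last expression is T(s), already simplified. Scaling its denominator by 1/4 (the reciprocal of the leading coefficient) yields the monic denominator.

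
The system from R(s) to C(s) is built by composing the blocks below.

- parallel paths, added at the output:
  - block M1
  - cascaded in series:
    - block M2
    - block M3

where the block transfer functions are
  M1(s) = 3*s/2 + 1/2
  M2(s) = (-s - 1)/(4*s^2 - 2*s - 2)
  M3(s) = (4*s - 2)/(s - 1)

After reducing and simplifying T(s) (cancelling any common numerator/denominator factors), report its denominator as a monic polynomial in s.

First reduce the diagram to T(s).

Step 1: cascade M2, M3, giving (-2*s^2 - s + 1)/(2*s^3 - 3*s^2 + 1)
Step 2: parallel reduction of M1, (M2*M3), giving (6*s^4 - 7*s^3 - 7*s^2 + s + 3)/(4*s^3 - 6*s^2 + 2)
Step 2 gives the fully reduced T(s), with no common factor left to cancel. The denominator's leading coefficient is 4, so divide each of its coefficients by 4 to get the monic form.

Answer: s^3 - 3*s^2/2 + 1/2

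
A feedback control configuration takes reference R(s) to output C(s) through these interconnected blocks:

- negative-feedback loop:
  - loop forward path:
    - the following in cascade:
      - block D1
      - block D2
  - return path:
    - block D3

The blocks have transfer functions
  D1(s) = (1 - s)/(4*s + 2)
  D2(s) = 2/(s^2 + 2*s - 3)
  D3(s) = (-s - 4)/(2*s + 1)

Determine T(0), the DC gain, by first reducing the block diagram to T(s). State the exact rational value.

The answer is -1/7.

Reasoning:
(1) reduce the series chain D1, D2 -> (-1)/(2*s^2 + 7*s + 3)
(2) feedback reduction of (D1*D2), D3 -> (-2*s - 1)/(4*s^3 + 16*s^2 + 14*s + 7)
Step 2 gives the overall T(s). Then T(0) = -1/7.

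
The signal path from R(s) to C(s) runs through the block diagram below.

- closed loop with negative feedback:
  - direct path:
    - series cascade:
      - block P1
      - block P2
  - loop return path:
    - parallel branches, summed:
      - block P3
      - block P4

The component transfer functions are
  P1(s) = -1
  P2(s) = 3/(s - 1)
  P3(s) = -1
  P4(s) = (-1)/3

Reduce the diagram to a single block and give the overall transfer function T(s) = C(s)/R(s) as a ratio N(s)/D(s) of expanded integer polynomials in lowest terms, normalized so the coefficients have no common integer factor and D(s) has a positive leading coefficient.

The answer is (-3)/(s + 3).

Reasoning:
Step 1 - reduce the series chain P1, P2; result (-3)/(s - 1)
Step 2 - reduce the parallel group P3, P4; result (-4)/3
Step 3 - feedback reduction of (P1*P2), (P3+P4), giving the overall T(s)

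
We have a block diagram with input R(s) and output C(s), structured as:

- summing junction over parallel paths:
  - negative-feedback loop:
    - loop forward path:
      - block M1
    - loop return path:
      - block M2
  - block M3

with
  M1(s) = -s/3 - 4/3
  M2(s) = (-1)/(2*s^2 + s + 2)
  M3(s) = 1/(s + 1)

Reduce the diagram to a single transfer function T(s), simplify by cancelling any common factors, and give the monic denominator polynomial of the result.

(1) feedback reduction of M1, M2 gives (-2*s^3 - 9*s^2 - 6*s - 8)/(6*s^2 + 4*s + 10)
(2) add [M1/(1+M1*M2)], M3 (parallel) gives (-2*s^4 - 11*s^3 - 9*s^2 - 10*s + 2)/(6*s^3 + 10*s^2 + 14*s + 10)
T(s) is the step-2 result (common factors already cancelled). Leading coefficient of the denominator: 6. Divide through by 6 for the monic polynomial.

Final answer: s^3 + 5*s^2/3 + 7*s/3 + 5/3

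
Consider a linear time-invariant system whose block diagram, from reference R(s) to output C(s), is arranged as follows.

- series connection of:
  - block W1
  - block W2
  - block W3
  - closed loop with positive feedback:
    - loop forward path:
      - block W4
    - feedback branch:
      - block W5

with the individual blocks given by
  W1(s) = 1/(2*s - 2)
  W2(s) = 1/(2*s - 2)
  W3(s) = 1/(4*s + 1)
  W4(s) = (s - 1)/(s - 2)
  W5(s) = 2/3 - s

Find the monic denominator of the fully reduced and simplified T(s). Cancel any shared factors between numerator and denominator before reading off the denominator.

Answer: s^4 - 17*s^3/12 - 13*s^2/12 + 7*s/6 + 1/3

Working:
[1] feedback reduction of W4, W5 = (3*s - 3)/(3*s^2 - 2*s - 4)
[2] cascade W1, W2, W3, [W4/(1-W4*W5)] = 3/(48*s^4 - 68*s^3 - 52*s^2 + 56*s + 16)
That last expression is T(s), already simplified. Scaling its denominator by 1/48 (the reciprocal of the leading coefficient) yields the monic denominator.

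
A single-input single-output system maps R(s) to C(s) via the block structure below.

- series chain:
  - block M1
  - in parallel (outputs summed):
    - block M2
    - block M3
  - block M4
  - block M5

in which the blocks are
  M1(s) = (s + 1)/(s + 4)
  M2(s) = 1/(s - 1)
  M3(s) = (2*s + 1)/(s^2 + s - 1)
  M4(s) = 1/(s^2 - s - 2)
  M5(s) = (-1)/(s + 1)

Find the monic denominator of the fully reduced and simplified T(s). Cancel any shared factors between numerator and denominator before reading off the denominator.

Step 1. combine M2, M3 in parallel = (3*s^2 - 2)/(s^3 - 2*s + 1)
Step 2. series reduction of M1, (M2+M3), M4, M5 = (2 - 3*s^2)/(s^6 + 3*s^5 - 8*s^4 - 13*s^3 + 15*s^2 + 10*s - 8)
That last expression is T(s), already simplified, and its denominator is already monic.

Final answer: s^6 + 3*s^5 - 8*s^4 - 13*s^3 + 15*s^2 + 10*s - 8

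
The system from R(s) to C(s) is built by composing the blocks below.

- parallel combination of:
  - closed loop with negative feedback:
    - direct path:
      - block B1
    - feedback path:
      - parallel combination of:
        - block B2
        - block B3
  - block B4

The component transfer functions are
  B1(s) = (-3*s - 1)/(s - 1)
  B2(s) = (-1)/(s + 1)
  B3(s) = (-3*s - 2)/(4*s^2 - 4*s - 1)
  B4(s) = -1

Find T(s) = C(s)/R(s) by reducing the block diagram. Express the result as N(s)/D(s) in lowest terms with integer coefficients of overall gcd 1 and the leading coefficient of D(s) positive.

The answer is (-16*s^4 - 21*s^3 + 10*s^2 - 1)/(4*s^4 + 17*s^3 + 5*s^2 + 8*s + 2).

Reasoning:
(1) sum the parallel branches B2, B3 = (-7*s^2 - s - 1)/(4*s^3 - 5*s - 1)
(2) apply the feedback formula to B1, (B2+B3) = (-12*s^4 - 4*s^3 + 15*s^2 + 8*s + 1)/(4*s^4 + 17*s^3 + 5*s^2 + 8*s + 2)
(3) reduce the parallel group [B1/(1+B1*(B2+B3))], B4; the result is T(s) itself (integer coefficients, no common factor, positive leading denominator coefficient)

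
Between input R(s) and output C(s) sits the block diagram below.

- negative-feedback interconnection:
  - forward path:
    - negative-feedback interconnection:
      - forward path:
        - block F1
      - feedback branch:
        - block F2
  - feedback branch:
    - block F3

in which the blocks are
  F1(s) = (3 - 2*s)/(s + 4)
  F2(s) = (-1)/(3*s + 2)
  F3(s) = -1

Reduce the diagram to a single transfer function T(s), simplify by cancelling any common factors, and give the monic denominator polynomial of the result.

The answer is s^2 + 11*s/9 - 1/9.

Reasoning:
Step 1: apply the feedback formula to F1, F2; result (-6*s^2 + 5*s + 6)/(3*s^2 + 16*s + 5)
Step 2: collapse the loop ([F1/(1+F1*F2)] forward, F3 return); result (-6*s^2 + 5*s + 6)/(9*s^2 + 11*s - 1)
That last expression is T(s), already simplified. Scaling its denominator by 1/9 (the reciprocal of the leading coefficient) yields the monic denominator.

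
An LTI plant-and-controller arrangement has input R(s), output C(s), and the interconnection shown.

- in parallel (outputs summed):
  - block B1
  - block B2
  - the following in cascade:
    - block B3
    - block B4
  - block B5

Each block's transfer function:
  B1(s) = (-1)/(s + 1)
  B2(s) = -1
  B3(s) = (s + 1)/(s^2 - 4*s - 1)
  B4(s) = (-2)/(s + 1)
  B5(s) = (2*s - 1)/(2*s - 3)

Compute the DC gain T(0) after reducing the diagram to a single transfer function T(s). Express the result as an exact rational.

Reducing step by step:

Step 1. series reduction of B3, B4, giving (-2)/(s^2 - 4*s - 1)
Step 2. combine B1, B2, (B3*B4), B5 in parallel, giving (s^2 - 18*s + 1)/(2*s^4 - 9*s^3 - s^2 + 13*s + 3)
Step 2 gives the overall T(s). Then T(0) = 1/3.

Answer: 1/3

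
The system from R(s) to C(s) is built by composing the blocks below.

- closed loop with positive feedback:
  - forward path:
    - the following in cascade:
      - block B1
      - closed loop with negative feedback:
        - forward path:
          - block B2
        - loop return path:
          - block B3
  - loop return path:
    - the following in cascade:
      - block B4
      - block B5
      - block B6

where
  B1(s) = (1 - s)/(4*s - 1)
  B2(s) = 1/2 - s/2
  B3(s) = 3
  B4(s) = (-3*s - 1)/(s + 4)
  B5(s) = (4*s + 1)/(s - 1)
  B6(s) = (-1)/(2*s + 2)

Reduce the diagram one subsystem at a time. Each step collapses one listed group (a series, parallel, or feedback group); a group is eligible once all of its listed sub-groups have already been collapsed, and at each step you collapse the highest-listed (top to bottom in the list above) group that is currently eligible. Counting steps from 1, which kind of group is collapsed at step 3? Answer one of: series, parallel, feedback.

Reducing step by step:

Step 1: close the feedback loop around B2, B3
Step 2: reduce the series chain B1, [B2/(1+B2*B3)]
Step 3: reduce the series chain B4, B5, B6
Step 4: close the feedback loop around (B1*[B2/(1+B2*B3)]), (B4*B5*B6)
Step 3 collapses a series group.

Answer: series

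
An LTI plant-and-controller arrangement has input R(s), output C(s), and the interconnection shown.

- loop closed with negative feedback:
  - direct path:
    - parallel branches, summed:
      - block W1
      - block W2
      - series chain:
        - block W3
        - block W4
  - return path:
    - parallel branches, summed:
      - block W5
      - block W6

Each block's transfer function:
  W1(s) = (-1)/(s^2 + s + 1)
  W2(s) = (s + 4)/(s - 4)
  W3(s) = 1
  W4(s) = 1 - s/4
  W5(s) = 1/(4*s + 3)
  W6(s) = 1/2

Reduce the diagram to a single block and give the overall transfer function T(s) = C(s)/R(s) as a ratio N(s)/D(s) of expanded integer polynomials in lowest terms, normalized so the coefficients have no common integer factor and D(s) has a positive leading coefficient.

Step 1: cascade W3, W4 -> 1 - s/4
Step 2: reduce the parallel group W1, W2, (W3*W4) -> (-s^4 + 11*s^3 + 11*s^2 + 8*s + 16)/(4*s^3 - 12*s^2 - 12*s - 16)
Step 3: sum the parallel branches W5, W6 -> (4*s + 5)/(8*s + 6)
Step 4: reduce the feedback loop with forward (W1+W2+(W3*W4)) and return (W5+W6), which is the overall transfer function T(s) = C(s)/R(s) in lowest terms

Final answer: (8*s^5 - 82*s^4 - 154*s^3 - 130*s^2 - 176*s - 96)/(4*s^5 - 71*s^4 - 27*s^3 + 81*s^2 + 96*s + 16)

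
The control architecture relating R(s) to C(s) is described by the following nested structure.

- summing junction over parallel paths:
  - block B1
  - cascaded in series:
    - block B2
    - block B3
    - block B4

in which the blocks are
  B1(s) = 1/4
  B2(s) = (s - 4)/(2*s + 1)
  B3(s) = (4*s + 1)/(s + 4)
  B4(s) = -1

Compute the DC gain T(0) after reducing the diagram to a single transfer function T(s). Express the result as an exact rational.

Step 1 - series reduction of B2, B3, B4; result (-4*s^2 + 15*s + 4)/(2*s^2 + 9*s + 4)
Step 2 - sum the parallel branches B1, (B2*B3*B4); result (-14*s^2 + 69*s + 20)/(8*s^2 + 36*s + 16)
DC gain: substitute s = 0 into T(s) from step 2: T(0) = 20/16 = 5/4.

Final answer: 5/4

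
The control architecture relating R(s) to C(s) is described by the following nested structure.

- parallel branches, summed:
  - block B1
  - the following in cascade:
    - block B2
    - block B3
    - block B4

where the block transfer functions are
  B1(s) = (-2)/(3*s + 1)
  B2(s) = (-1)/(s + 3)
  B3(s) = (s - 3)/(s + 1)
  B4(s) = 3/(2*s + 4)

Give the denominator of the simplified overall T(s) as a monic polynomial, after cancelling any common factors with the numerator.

Answer: s^4 + 19*s^3/3 + 13*s^2 + 29*s/3 + 2

Working:
Step 1 - series reduction of B2, B3, B4, giving (9 - 3*s)/(2*s^3 + 12*s^2 + 22*s + 12)
Step 2 - add B1, (B2*B3*B4) (parallel), giving (-4*s^3 - 33*s^2 - 20*s - 15)/(6*s^4 + 38*s^3 + 78*s^2 + 58*s + 12)
Step 2 gives the fully reduced T(s), with no common factor left to cancel. The denominator's leading coefficient is 6, so divide each of its coefficients by 6 to get the monic form.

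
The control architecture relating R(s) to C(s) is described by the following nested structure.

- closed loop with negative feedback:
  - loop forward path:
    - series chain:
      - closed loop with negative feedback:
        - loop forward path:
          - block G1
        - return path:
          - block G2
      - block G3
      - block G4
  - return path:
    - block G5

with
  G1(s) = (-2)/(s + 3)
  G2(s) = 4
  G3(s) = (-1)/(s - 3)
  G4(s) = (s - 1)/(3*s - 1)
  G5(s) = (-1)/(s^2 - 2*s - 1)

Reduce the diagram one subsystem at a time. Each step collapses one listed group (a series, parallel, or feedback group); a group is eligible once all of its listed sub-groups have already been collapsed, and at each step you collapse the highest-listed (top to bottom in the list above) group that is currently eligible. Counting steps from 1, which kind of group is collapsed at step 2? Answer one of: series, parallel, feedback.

Step 1: collapse the loop (G1 forward, G2 return)
Step 2: multiply [G1/(1+G1*G2)], G3, G4 (series)
Step 3: collapse the loop (([G1/(1+G1*G2)]*G3*G4) forward, G5 return)
Step 2 collapses a series group.

Therefore the answer is series.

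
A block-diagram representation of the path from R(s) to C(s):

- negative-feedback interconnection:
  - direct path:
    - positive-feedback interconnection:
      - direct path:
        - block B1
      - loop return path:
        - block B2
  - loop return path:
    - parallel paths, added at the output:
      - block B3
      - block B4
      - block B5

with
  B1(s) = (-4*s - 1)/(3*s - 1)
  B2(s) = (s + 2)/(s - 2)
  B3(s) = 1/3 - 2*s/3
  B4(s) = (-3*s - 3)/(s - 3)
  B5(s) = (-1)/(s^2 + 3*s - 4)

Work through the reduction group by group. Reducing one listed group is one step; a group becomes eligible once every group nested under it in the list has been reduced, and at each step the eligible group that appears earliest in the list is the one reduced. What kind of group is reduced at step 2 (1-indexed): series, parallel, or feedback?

Step 1 - apply the feedback formula to B1, B2
Step 2 - reduce the parallel group B3, B4, B5
Step 3 - reduce the feedback loop with forward [B1/(1-B1*B2)] and return (B3+B4+B5)
So the answer for step 2 is parallel.

Hence the answer: parallel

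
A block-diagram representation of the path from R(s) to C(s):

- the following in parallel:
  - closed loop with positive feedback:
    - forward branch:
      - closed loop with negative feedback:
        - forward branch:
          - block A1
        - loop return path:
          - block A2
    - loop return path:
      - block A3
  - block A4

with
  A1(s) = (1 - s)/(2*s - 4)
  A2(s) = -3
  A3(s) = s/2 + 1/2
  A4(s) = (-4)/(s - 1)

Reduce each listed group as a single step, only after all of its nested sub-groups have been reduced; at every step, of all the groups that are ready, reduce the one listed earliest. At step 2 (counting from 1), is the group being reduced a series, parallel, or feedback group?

1. apply the feedback formula to A1, A2
2. collapse the loop ([A1/(1+A1*A2)] forward, A3 return)
3. sum the parallel branches [[A1/(1+A1*A2)]/(1-[A1/(1+A1*A2)]*A3)], A4
Step 2: feedback.

Final answer: feedback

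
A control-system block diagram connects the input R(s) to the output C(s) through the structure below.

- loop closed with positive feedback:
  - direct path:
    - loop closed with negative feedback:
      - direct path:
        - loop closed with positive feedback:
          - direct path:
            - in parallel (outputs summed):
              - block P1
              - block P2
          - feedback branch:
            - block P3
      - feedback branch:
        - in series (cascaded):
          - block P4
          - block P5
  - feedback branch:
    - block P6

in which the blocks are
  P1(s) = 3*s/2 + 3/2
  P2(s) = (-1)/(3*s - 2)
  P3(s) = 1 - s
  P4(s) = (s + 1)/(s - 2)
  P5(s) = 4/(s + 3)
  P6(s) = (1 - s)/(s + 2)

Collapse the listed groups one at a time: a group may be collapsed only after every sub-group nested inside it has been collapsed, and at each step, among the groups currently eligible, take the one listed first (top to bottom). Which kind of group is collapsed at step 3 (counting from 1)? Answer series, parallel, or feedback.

(1) add P1, P2 (parallel)
(2) collapse the loop ((P1+P2) forward, P3 return)
(3) multiply P4, P5 (series)
(4) reduce the feedback loop with forward [(P1+P2)/(1-(P1+P2)*P3)] and return (P4*P5)
(5) collapse the loop ([[(P1+P2)/(1-(P1+P2)*P3)]/(1+[(P1+P2)/(1-(P1+P2)*P3)]*(P4*P5))] forward, P6 return)
Step 3 collapses a series group.

Answer: series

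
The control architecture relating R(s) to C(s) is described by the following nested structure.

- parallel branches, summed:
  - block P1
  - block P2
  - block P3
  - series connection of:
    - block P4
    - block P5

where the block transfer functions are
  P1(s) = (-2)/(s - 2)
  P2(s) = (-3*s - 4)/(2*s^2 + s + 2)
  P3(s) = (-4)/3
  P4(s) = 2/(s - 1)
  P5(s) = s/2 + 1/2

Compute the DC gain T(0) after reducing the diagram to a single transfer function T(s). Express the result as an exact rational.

[1] cascade P4, P5 -> (s + 1)/(s - 1)
[2] add P1, P2, P3, (P4*P5) (parallel) -> (-2*s^4 - 4*s^3 + 16*s - 40)/(6*s^4 - 15*s^3 + 9*s^2 - 12*s + 12)
That last expression is T(s); at s = 0 only the constant terms survive, so T(0) = -40/12 = -10/3.

Hence the answer: -10/3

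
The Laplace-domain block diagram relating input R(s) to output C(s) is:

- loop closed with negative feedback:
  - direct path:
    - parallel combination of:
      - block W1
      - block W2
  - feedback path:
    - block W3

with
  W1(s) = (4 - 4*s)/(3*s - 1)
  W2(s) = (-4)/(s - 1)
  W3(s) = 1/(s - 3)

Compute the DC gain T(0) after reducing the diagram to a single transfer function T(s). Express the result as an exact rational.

Step 1: combine W1, W2 in parallel: (-4*s^2 - 4*s)/(3*s^2 - 4*s + 1)
Step 2: feedback reduction of (W1+W2), W3: (-4*s^3 + 8*s^2 + 12*s)/(3*s^3 - 17*s^2 + 9*s - 3)
DC gain: substitute s = 0 into T(s) from step 2: T(0) = 0/(-3) = 0.

Final answer: 0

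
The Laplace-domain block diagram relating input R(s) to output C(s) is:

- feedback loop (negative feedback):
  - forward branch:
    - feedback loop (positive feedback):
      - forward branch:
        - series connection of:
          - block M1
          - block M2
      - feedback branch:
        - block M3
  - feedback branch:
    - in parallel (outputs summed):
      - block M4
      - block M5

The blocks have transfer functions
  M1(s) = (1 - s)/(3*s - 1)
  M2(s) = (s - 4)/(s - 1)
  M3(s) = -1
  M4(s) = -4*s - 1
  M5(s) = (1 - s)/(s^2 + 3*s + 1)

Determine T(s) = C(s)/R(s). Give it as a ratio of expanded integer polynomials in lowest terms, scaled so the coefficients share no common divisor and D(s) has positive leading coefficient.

Step 1 - combine M1, M2 in series gives (4 - s)/(3*s - 1)
Step 2 - apply the feedback formula to (M1*M2), M3 gives (4 - s)/(2*s + 3)
Step 3 - sum the parallel branches M4, M5 gives (-4*s^3 - 13*s^2 - 8*s)/(s^2 + 3*s + 1)
Step 4 - reduce the feedback loop with forward [(M1*M2)/(1-(M1*M2)*M3)] and return (M4+M5): this yields T(s), and no further normalization is needed

Answer: (-s^3 + s^2 + 11*s + 4)/(4*s^4 - s^3 - 35*s^2 - 21*s + 3)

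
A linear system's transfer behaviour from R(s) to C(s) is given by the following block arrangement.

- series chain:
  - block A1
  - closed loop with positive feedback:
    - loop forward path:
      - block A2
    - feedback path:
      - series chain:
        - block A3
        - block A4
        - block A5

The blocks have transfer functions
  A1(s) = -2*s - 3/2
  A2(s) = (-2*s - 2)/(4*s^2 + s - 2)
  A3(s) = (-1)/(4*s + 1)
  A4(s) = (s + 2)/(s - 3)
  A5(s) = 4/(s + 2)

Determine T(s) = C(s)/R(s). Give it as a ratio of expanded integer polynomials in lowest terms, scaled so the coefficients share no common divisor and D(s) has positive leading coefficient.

Step 1 - series reduction of A3, A4, A5 gives (-4)/(4*s^2 - 11*s - 3)
Step 2 - collapse the loop (A2 forward, (A3*A4*A5) return) gives (-8*s^3 + 14*s^2 + 28*s + 6)/(16*s^4 - 40*s^3 - 31*s^2 + 11*s - 2)
Step 3 - reduce the series chain A1, [A2/(1-A2*(A3*A4*A5))]; the result is T(s) itself (integer coefficients, no common factor, positive leading denominator coefficient)

Hence the answer: (16*s^4 - 16*s^3 - 77*s^2 - 54*s - 9)/(16*s^4 - 40*s^3 - 31*s^2 + 11*s - 2)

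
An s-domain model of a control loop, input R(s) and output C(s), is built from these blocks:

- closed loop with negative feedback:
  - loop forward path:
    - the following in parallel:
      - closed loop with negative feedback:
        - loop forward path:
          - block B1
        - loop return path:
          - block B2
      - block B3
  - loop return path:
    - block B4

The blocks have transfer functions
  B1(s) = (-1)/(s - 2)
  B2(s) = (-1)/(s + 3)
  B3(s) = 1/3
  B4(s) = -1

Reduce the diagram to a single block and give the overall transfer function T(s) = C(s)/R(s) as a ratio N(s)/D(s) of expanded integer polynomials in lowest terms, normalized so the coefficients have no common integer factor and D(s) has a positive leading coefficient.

Reducing step by step:

1. apply the feedback formula to B1, B2: (-s - 3)/(s^2 + s - 5)
2. parallel reduction of [B1/(1+B1*B2)], B3: (s^2 - 2*s - 14)/(3*s^2 + 3*s - 15)
3. reduce the feedback loop with forward ([B1/(1+B1*B2)]+B3) and return B4, giving the overall T(s)

Answer: (s^2 - 2*s - 14)/(2*s^2 + 5*s - 1)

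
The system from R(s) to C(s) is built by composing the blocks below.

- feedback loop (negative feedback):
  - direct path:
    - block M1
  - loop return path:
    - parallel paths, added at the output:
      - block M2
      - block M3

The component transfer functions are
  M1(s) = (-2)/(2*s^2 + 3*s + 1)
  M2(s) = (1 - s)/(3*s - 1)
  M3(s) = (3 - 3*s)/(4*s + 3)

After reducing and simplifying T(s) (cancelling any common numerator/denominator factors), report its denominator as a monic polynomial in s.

Step 1. add M2, M3 (parallel): (-13*s^2 + 13*s)/(12*s^2 + 5*s - 3)
Step 2. collapse the loop (M1 forward, (M2+M3) return): (-24*s^2 - 10*s + 6)/(24*s^4 + 46*s^3 + 47*s^2 - 30*s - 3)
That last expression is T(s), already simplified. Scaling its denominator by 1/24 (the reciprocal of the leading coefficient) yields the monic denominator.

Final answer: s^4 + 23*s^3/12 + 47*s^2/24 - 5*s/4 - 1/8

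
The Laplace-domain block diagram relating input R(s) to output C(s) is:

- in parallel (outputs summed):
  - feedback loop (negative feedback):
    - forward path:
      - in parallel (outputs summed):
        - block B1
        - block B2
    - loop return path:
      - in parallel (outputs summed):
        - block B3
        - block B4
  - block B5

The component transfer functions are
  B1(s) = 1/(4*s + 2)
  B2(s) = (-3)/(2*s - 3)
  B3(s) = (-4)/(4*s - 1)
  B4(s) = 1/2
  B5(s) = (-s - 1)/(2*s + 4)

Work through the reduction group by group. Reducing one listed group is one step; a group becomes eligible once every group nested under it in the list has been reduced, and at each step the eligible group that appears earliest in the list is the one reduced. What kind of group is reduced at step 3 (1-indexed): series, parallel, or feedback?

Step 1 - reduce the parallel group B1, B2
Step 2 - combine B3, B4 in parallel
Step 3 - close the feedback loop around (B1+B2), (B3+B4)
Step 4 - parallel reduction of [(B1+B2)/(1+(B1+B2)*(B3+B4))], B5
At step 3 the group reduced is feedback.

Final answer: feedback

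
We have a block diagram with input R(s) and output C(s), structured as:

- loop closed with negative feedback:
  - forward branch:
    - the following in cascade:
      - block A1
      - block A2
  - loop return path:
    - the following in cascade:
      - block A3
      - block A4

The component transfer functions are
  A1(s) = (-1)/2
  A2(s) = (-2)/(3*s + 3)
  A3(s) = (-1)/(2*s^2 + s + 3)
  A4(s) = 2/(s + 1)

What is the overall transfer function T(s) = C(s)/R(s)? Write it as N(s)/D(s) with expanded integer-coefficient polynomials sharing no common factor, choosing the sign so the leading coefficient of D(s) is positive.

1. multiply A1, A2 (series), giving 1/(3*s + 3)
2. reduce the series chain A3, A4, giving (-2)/(2*s^3 + 3*s^2 + 4*s + 3)
3. feedback reduction of (A1*A2), (A3*A4); the result is T(s) itself (integer coefficients, no common factor, positive leading denominator coefficient)

Therefore the answer is (2*s^3 + 3*s^2 + 4*s + 3)/(6*s^4 + 15*s^3 + 21*s^2 + 21*s + 7).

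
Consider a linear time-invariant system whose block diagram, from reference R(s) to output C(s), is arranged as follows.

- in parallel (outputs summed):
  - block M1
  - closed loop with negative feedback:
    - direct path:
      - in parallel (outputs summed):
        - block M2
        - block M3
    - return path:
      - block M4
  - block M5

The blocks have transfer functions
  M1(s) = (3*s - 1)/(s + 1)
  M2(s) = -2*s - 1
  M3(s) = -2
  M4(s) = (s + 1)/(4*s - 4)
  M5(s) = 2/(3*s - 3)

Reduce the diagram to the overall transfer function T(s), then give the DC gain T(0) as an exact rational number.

Reducing step by step:

Step 1. add M2, M3 (parallel); result -2*s - 3
Step 2. feedback reduction of (M2+M3), M4; result (8*s^2 + 4*s - 12)/(2*s^2 + s + 7)
Step 3. add M1, [(M2+M3)/(1+(M2+M3)*M4)], M5 (parallel); result (42*s^4 + s^3 + 3*s^2 - 77*s + 71)/(6*s^4 + 3*s^3 + 15*s^2 - 3*s - 21)
That last expression is T(s); at s = 0 only the constant terms survive, so T(0) = 71/(-21) = -71/21.

Answer: -71/21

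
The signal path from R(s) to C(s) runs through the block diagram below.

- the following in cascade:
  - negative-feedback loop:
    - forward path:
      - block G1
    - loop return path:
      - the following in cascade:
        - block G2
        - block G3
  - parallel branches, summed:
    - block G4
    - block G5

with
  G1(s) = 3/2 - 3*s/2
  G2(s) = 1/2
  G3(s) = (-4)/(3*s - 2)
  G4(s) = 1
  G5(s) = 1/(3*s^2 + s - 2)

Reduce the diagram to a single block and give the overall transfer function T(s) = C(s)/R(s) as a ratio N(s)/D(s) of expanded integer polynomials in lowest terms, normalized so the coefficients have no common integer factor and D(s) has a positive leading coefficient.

Step 1. series reduction of G2, G3 = (-2)/(3*s - 2)
Step 2. close the feedback loop around G1, (G2*G3) = (-9*s^2 + 15*s - 6)/(12*s - 10)
Step 3. add G4, G5 (parallel) = (3*s^2 + s - 1)/(3*s^2 + s - 2)
Step 4. series reduction of [G1/(1+G1*(G2*G3))], (G4+G5), giving the overall T(s)

Therefore the answer is (-9*s^3 + 6*s^2 + 6*s - 3)/(12*s^2 + 2*s - 10).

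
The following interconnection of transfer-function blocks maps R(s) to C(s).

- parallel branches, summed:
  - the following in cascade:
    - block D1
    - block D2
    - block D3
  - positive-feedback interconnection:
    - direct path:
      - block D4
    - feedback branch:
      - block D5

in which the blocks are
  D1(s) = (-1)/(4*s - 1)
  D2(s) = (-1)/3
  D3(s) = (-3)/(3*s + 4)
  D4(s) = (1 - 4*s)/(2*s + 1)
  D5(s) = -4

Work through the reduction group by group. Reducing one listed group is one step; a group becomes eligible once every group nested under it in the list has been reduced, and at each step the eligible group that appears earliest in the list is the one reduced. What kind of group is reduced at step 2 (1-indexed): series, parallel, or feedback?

Step 1 - multiply D1, D2, D3 (series)
Step 2 - close the feedback loop around D4, D5
Step 3 - sum the parallel branches (D1*D2*D3), [D4/(1-D4*D5)]
The group at step 2 is a feedback group.

Hence the answer: feedback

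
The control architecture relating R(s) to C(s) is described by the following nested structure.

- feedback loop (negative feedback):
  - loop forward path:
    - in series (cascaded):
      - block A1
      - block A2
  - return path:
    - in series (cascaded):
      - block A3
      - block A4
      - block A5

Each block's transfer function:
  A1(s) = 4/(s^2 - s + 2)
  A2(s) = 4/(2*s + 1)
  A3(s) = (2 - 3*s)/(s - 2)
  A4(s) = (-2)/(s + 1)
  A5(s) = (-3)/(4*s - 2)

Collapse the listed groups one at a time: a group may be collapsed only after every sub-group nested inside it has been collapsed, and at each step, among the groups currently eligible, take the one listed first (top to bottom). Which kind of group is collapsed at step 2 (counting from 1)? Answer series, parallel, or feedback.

[1] multiply A1, A2 (series)
[2] multiply A3, A4, A5 (series)
[3] feedback reduction of (A1*A2), (A3*A4*A5)
At step 2 the group reduced is series.

Final answer: series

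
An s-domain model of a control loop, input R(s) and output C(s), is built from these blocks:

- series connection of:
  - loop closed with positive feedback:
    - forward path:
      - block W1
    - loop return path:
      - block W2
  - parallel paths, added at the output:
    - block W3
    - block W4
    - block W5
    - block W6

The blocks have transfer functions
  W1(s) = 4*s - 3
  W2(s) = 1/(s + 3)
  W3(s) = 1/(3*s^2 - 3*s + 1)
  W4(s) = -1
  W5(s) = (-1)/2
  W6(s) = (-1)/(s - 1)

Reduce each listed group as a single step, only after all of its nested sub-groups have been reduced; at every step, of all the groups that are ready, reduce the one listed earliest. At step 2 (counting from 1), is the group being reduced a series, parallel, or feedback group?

Step 1: close the feedback loop around W1, W2
Step 2: parallel reduction of W3, W4, W5, W6
Step 3: reduce the series chain [W1/(1-W1*W2)], (W3+W4+W5+W6)
Step 2 collapses a parallel group.

Hence the answer: parallel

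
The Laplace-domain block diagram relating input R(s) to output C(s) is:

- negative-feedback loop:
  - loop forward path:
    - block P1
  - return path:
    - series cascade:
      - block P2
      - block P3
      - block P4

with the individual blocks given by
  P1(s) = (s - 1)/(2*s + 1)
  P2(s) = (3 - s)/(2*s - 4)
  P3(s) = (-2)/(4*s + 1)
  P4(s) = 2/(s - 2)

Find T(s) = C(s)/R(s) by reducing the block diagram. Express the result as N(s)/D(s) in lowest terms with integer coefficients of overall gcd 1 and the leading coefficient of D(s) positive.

Step 1: reduce the series chain P2, P3, P4, giving (2*s - 6)/(4*s^3 - 15*s^2 + 12*s + 4)
Step 2: apply the feedback formula to P1, (P2*P3*P4), giving the overall T(s)

Therefore the answer is (4*s^4 - 19*s^3 + 27*s^2 - 8*s - 4)/(8*s^4 - 26*s^3 + 11*s^2 + 12*s + 10).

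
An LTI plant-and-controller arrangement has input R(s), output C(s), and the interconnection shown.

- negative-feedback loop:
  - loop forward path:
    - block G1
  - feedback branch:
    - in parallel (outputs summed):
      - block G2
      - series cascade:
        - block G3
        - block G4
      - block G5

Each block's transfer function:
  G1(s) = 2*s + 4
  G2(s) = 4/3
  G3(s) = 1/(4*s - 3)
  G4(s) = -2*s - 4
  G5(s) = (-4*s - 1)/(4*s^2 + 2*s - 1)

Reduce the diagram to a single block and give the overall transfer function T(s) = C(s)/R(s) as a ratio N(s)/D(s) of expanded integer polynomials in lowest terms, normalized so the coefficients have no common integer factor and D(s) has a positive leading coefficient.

(1) combine G3, G4 in series -> (-2*s - 4)/(4*s - 3)
(2) parallel reduction of G2, (G3*G4), G5 -> (40*s^3 - 124*s^2 - 34*s + 33)/(48*s^3 - 12*s^2 - 30*s + 9)
(3) apply the feedback formula to G1, (G2+(G3*G4)+G5), giving the overall T(s)

Hence the answer: (96*s^4 + 168*s^3 - 108*s^2 - 102*s + 36)/(80*s^4 - 40*s^3 - 576*s^2 - 100*s + 141)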